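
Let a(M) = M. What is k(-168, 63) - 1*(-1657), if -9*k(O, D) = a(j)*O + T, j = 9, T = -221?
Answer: 16646/9 ≈ 1849.6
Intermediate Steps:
k(O, D) = 221/9 - O (k(O, D) = -(9*O - 221)/9 = -(-221 + 9*O)/9 = 221/9 - O)
k(-168, 63) - 1*(-1657) = (221/9 - 1*(-168)) - 1*(-1657) = (221/9 + 168) + 1657 = 1733/9 + 1657 = 16646/9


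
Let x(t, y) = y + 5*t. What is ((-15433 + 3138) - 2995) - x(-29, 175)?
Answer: -15320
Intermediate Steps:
((-15433 + 3138) - 2995) - x(-29, 175) = ((-15433 + 3138) - 2995) - (175 + 5*(-29)) = (-12295 - 2995) - (175 - 145) = -15290 - 1*30 = -15290 - 30 = -15320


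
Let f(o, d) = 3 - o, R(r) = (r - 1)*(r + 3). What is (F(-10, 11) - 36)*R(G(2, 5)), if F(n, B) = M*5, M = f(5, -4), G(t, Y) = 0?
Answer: 138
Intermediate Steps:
R(r) = (-1 + r)*(3 + r)
M = -2 (M = 3 - 1*5 = 3 - 5 = -2)
F(n, B) = -10 (F(n, B) = -2*5 = -10)
(F(-10, 11) - 36)*R(G(2, 5)) = (-10 - 36)*(-3 + 0² + 2*0) = -46*(-3 + 0 + 0) = -46*(-3) = 138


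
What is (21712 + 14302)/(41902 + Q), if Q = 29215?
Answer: 36014/71117 ≈ 0.50640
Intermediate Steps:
(21712 + 14302)/(41902 + Q) = (21712 + 14302)/(41902 + 29215) = 36014/71117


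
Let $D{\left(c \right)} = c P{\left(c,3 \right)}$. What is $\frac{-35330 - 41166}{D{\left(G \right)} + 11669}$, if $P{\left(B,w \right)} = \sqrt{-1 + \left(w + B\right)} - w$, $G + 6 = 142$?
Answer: $- \frac{861421456}{124257673} + \frac{10403456 \sqrt{138}}{124257673} \approx -5.949$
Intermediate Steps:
$G = 136$ ($G = -6 + 142 = 136$)
$P{\left(B,w \right)} = \sqrt{-1 + B + w} - w$ ($P{\left(B,w \right)} = \sqrt{-1 + \left(B + w\right)} - w = \sqrt{-1 + B + w} - w$)
$D{\left(c \right)} = c \left(-3 + \sqrt{2 + c}\right)$ ($D{\left(c \right)} = c \left(\sqrt{-1 + c + 3} - 3\right) = c \left(\sqrt{2 + c} - 3\right) = c \left(-3 + \sqrt{2 + c}\right)$)
$\frac{-35330 - 41166}{D{\left(G \right)} + 11669} = \frac{-35330 - 41166}{136 \left(-3 + \sqrt{2 + 136}\right) + 11669} = - \frac{76496}{136 \left(-3 + \sqrt{138}\right) + 11669} = - \frac{76496}{\left(-408 + 136 \sqrt{138}\right) + 11669} = - \frac{76496}{11261 + 136 \sqrt{138}}$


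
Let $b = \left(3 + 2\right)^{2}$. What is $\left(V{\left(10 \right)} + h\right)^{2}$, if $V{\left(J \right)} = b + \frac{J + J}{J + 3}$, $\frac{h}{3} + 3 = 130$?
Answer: $\frac{28068804}{169} \approx 1.6609 \cdot 10^{5}$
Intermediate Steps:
$b = 25$ ($b = 5^{2} = 25$)
$h = 381$ ($h = -9 + 3 \cdot 130 = -9 + 390 = 381$)
$V{\left(J \right)} = 25 + \frac{2 J}{3 + J}$ ($V{\left(J \right)} = 25 + \frac{J + J}{J + 3} = 25 + \frac{2 J}{3 + J}$)
$\left(V{\left(10 \right)} + h\right)^{2} = \left(\frac{3 \left(25 + 9 \cdot 10\right)}{3 + 10} + 381\right)^{2} = \left(\frac{3 \left(25 + 90\right)}{13} + 381\right)^{2} = \left(3 \cdot \frac{1}{13} \cdot 115 + 381\right)^{2} = \left(\frac{345}{13} + 381\right)^{2} = \left(\frac{5298}{13}\right)^{2} = \frac{28068804}{169}$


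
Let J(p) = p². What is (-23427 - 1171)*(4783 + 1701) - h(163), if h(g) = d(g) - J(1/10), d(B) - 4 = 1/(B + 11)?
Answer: -1387592893163/8700 ≈ -1.5949e+8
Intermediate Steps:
d(B) = 4 + 1/(11 + B) (d(B) = 4 + 1/(B + 11) = 4 + 1/(11 + B))
h(g) = -1/100 + (45 + 4*g)/(11 + g) (h(g) = (45 + 4*g)/(11 + g) - (1/10)² = (45 + 4*g)/(11 + g) - (⅒)² = (45 + 4*g)/(11 + g) - 1*1/100 = (45 + 4*g)/(11 + g) - 1/100 = -1/100 + (45 + 4*g)/(11 + g))
(-23427 - 1171)*(4783 + 1701) - h(163) = (-23427 - 1171)*(4783 + 1701) - (4489 + 399*163)/(100*(11 + 163)) = -24598*6484 - (4489 + 65037)/(100*174) = -159493432 - 69526/(100*174) = -159493432 - 1*34763/8700 = -159493432 - 34763/8700 = -1387592893163/8700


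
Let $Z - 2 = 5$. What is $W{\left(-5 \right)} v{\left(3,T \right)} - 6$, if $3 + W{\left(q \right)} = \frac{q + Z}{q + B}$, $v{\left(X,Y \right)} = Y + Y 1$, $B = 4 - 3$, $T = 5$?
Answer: $-41$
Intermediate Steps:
$Z = 7$ ($Z = 2 + 5 = 7$)
$B = 1$ ($B = 4 - 3 = 1$)
$v{\left(X,Y \right)} = 2 Y$ ($v{\left(X,Y \right)} = Y + Y = 2 Y$)
$W{\left(q \right)} = -3 + \frac{7 + q}{1 + q}$ ($W{\left(q \right)} = -3 + \frac{q + 7}{q + 1} = -3 + \frac{7 + q}{1 + q}$)
$W{\left(-5 \right)} v{\left(3,T \right)} - 6 = \frac{2 \left(2 - -5\right)}{1 - 5} \cdot 2 \cdot 5 - 6 = \frac{2 \left(2 + 5\right)}{-4} \cdot 10 - 6 = 2 \left(- \frac{1}{4}\right) 7 \cdot 10 - 6 = \left(- \frac{7}{2}\right) 10 - 6 = -35 - 6 = -41$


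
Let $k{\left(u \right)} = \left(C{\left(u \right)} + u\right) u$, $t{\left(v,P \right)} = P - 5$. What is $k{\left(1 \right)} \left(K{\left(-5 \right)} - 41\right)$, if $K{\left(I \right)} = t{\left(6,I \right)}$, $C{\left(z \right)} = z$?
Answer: $-102$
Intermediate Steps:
$t{\left(v,P \right)} = -5 + P$
$K{\left(I \right)} = -5 + I$
$k{\left(u \right)} = 2 u^{2}$ ($k{\left(u \right)} = \left(u + u\right) u = 2 u u = 2 u^{2}$)
$k{\left(1 \right)} \left(K{\left(-5 \right)} - 41\right) = 2 \cdot 1^{2} \left(\left(-5 - 5\right) - 41\right) = 2 \cdot 1 \left(-10 - 41\right) = 2 \left(-51\right) = -102$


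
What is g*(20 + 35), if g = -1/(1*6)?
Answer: -55/6 ≈ -9.1667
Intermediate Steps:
g = -1/6 ≈ -0.16667
g*(20 + 35) = -(20 + 35)/6 = -1/6*55 = -55/6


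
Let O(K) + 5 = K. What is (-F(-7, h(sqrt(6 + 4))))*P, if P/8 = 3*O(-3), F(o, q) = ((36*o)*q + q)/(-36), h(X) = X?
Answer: 4016*sqrt(10)/3 ≈ 4233.2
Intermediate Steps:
O(K) = -5 + K
F(o, q) = -q/36 - o*q (F(o, q) = (36*o*q + q)*(-1/36) = (q + 36*o*q)*(-1/36) = -q/36 - o*q)
P = -192 (P = 8*(3*(-5 - 3)) = 8*(3*(-8)) = 8*(-24) = -192)
(-F(-7, h(sqrt(6 + 4))))*P = -(-1)*sqrt(6 + 4)*(1/36 - 7)*(-192) = -(-1)*sqrt(10)*(-251)/36*(-192) = -251*sqrt(10)/36*(-192) = 4016*sqrt(10)/3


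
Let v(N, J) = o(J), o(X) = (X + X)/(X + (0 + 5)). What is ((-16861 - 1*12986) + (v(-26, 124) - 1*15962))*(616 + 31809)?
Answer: -191602989025/129 ≈ -1.4853e+9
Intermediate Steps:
o(X) = 2*X/(5 + X) (o(X) = (2*X)/(X + 5) = (2*X)/(5 + X) = 2*X/(5 + X))
v(N, J) = 2*J/(5 + J)
((-16861 - 1*12986) + (v(-26, 124) - 1*15962))*(616 + 31809) = ((-16861 - 1*12986) + (2*124/(5 + 124) - 1*15962))*(616 + 31809) = ((-16861 - 12986) + (2*124/129 - 15962))*32425 = (-29847 + (2*124*(1/129) - 15962))*32425 = (-29847 + (248/129 - 15962))*32425 = (-29847 - 2058850/129)*32425 = -5909113/129*32425 = -191602989025/129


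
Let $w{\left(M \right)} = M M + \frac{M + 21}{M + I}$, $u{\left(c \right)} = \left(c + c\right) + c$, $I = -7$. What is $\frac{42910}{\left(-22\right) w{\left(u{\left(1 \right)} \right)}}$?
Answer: $- \frac{21455}{33} \approx -650.15$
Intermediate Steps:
$u{\left(c \right)} = 3 c$ ($u{\left(c \right)} = 2 c + c = 3 c$)
$w{\left(M \right)} = M^{2} + \frac{21 + M}{-7 + M}$ ($w{\left(M \right)} = M M + \frac{M + 21}{M - 7} = M^{2} + \frac{21 + M}{-7 + M}$)
$\frac{42910}{\left(-22\right) w{\left(u{\left(1 \right)} \right)}} = \frac{42910}{\left(-22\right) \frac{21 + 3 \cdot 1 + \left(3 \cdot 1\right)^{3} - 7 \left(3 \cdot 1\right)^{2}}{-7 + 3 \cdot 1}} = \frac{42910}{\left(-22\right) \frac{21 + 3 + 3^{3} - 7 \cdot 3^{2}}{-7 + 3}} = \frac{42910}{\left(-22\right) \frac{21 + 3 + 27 - 63}{-4}} = \frac{42910}{\left(-22\right) \left(- \frac{21 + 3 + 27 - 63}{4}\right)} = \frac{42910}{\left(-22\right) \left(\left(- \frac{1}{4}\right) \left(-12\right)\right)} = \frac{42910}{\left(-22\right) 3} = \frac{42910}{-66} = 42910 \left(- \frac{1}{66}\right) = - \frac{21455}{33}$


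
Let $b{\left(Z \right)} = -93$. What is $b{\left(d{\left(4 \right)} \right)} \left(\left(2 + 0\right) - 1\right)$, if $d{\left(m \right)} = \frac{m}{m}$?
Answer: $-93$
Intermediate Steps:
$d{\left(m \right)} = 1$
$b{\left(d{\left(4 \right)} \right)} \left(\left(2 + 0\right) - 1\right) = - 93 \left(\left(2 + 0\right) - 1\right) = - 93 \left(2 - 1\right) = \left(-93\right) 1 = -93$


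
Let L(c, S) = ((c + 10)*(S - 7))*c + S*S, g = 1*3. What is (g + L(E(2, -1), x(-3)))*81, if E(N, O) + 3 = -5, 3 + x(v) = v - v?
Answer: 13932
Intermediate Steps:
g = 3
x(v) = -3 (x(v) = -3 + (v - v) = -3 + 0 = -3)
E(N, O) = -8 (E(N, O) = -3 - 5 = -8)
L(c, S) = S**2 + c*(-7 + S)*(10 + c) (L(c, S) = ((10 + c)*(-7 + S))*c + S**2 = ((-7 + S)*(10 + c))*c + S**2 = c*(-7 + S)*(10 + c) + S**2 = S**2 + c*(-7 + S)*(10 + c))
(g + L(E(2, -1), x(-3)))*81 = (3 + ((-3)**2 - 70*(-8) - 7*(-8)**2 - 3*(-8)**2 + 10*(-3)*(-8)))*81 = (3 + (9 + 560 - 7*64 - 3*64 + 240))*81 = (3 + (9 + 560 - 448 - 192 + 240))*81 = (3 + 169)*81 = 172*81 = 13932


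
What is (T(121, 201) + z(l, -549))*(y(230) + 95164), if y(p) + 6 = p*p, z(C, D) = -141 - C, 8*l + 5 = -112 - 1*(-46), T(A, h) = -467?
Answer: -354820997/4 ≈ -8.8705e+7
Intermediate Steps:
l = -71/8 (l = -5/8 + (-112 - 1*(-46))/8 = -5/8 + (-112 + 46)/8 = -5/8 + (⅛)*(-66) = -5/8 - 33/4 = -71/8 ≈ -8.8750)
y(p) = -6 + p² (y(p) = -6 + p*p = -6 + p²)
(T(121, 201) + z(l, -549))*(y(230) + 95164) = (-467 + (-141 - 1*(-71/8)))*((-6 + 230²) + 95164) = (-467 + (-141 + 71/8))*((-6 + 52900) + 95164) = (-467 - 1057/8)*(52894 + 95164) = -4793/8*148058 = -354820997/4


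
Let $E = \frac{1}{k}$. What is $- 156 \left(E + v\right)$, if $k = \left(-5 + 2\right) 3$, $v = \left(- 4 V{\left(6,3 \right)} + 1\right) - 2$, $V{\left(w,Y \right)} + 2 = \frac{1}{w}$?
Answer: $- \frac{2912}{3} \approx -970.67$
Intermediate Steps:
$V{\left(w,Y \right)} = -2 + \frac{1}{w}$
$v = \frac{19}{3}$ ($v = \left(- 4 \left(-2 + \frac{1}{6}\right) + 1\right) - 2 = \left(\left(-4\right) \left(- \frac{11}{6}\right) + 1\right) - 2 = \left(\frac{22}{3} + 1\right) - 2 = \frac{25}{3} - 2 = \frac{19}{3} \approx 6.3333$)
$k = -9$ ($k = \left(-3\right) 3 = -9$)
$E = - \frac{1}{9}$ ($E = \frac{1}{-9} = - \frac{1}{9} \approx -0.11111$)
$- 156 \left(E + v\right) = - 156 \left(- \frac{1}{9} + \frac{19}{3}\right) = \left(-156\right) \frac{56}{9} = - \frac{2912}{3}$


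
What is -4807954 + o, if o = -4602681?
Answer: -9410635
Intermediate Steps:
-4807954 + o = -4807954 - 4602681 = -9410635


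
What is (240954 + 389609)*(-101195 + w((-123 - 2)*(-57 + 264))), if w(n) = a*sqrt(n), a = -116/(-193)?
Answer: -63809822785 + 1097179620*I*sqrt(115)/193 ≈ -6.381e+10 + 6.0963e+7*I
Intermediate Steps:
a = 116/193 (a = -116*(-1/193) = 116/193 ≈ 0.60104)
w(n) = 116*sqrt(n)/193
(240954 + 389609)*(-101195 + w((-123 - 2)*(-57 + 264))) = (240954 + 389609)*(-101195 + 116*sqrt((-123 - 2)*(-57 + 264))/193) = 630563*(-101195 + 116*sqrt(-125*207)/193) = 630563*(-101195 + 116*sqrt(-25875)/193) = 630563*(-101195 + 116*(15*I*sqrt(115))/193) = 630563*(-101195 + 1740*I*sqrt(115)/193) = -63809822785 + 1097179620*I*sqrt(115)/193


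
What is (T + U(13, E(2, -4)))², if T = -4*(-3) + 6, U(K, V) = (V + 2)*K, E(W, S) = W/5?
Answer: 60516/25 ≈ 2420.6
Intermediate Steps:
E(W, S) = W/5 (E(W, S) = W*(⅕) = W/5)
U(K, V) = K*(2 + V) (U(K, V) = (2 + V)*K = K*(2 + V))
T = 18 (T = 12 + 6 = 18)
(T + U(13, E(2, -4)))² = (18 + 13*(2 + (⅕)*2))² = (18 + 13*(2 + ⅖))² = (18 + 13*(12/5))² = (18 + 156/5)² = (246/5)² = 60516/25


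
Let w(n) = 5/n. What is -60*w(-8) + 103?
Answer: 281/2 ≈ 140.50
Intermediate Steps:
-60*w(-8) + 103 = -300/(-8) + 103 = -300*(-1)/8 + 103 = -60*(-5/8) + 103 = 75/2 + 103 = 281/2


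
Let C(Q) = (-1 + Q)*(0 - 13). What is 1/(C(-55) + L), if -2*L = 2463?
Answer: -2/1007 ≈ -0.0019861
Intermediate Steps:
C(Q) = 13 - 13*Q (C(Q) = (-1 + Q)*(-13) = 13 - 13*Q)
L = -2463/2 (L = -½*2463 = -2463/2 ≈ -1231.5)
1/(C(-55) + L) = 1/((13 - 13*(-55)) - 2463/2) = 1/((13 + 715) - 2463/2) = 1/(728 - 2463/2) = 1/(-1007/2) = -2/1007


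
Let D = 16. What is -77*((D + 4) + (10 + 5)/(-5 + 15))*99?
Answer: -327789/2 ≈ -1.6389e+5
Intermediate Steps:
-77*((D + 4) + (10 + 5)/(-5 + 15))*99 = -77*((16 + 4) + (10 + 5)/(-5 + 15))*99 = -77*(20 + 15/10)*99 = -77*(20 + 15*(1/10))*99 = -77*(20 + 3/2)*99 = -77*43/2*99 = -3311/2*99 = -327789/2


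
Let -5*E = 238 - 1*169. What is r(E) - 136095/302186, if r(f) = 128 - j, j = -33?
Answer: 48515851/302186 ≈ 160.55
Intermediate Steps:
E = -69/5 (E = -(238 - 1*169)/5 = -(238 - 169)/5 = -⅕*69 = -69/5 ≈ -13.800)
r(f) = 161 (r(f) = 128 - 1*(-33) = 128 + 33 = 161)
r(E) - 136095/302186 = 161 - 136095/302186 = 48515851/302186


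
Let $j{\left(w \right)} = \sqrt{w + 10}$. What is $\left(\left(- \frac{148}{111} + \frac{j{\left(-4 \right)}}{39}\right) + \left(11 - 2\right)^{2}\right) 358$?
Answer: $\frac{85562}{3} + \frac{358 \sqrt{6}}{39} \approx 28543.0$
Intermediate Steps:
$j{\left(w \right)} = \sqrt{10 + w}$
$\left(\left(- \frac{148}{111} + \frac{j{\left(-4 \right)}}{39}\right) + \left(11 - 2\right)^{2}\right) 358 = \left(\left(- \frac{148}{111} + \frac{\sqrt{10 - 4}}{39}\right) + \left(11 - 2\right)^{2}\right) 358 = \left(\left(\left(-148\right) \frac{1}{111} + \sqrt{6} \cdot \frac{1}{39}\right) + 9^{2}\right) 358 = \left(\left(- \frac{4}{3} + \frac{\sqrt{6}}{39}\right) + 81\right) 358 = \left(\frac{239}{3} + \frac{\sqrt{6}}{39}\right) 358 = \frac{85562}{3} + \frac{358 \sqrt{6}}{39}$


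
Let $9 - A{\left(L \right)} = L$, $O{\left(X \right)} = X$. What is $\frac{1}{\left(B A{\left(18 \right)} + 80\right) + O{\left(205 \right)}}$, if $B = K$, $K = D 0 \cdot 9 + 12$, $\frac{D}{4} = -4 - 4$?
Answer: $\frac{1}{177} \approx 0.0056497$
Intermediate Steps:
$D = -32$ ($D = 4 \left(-4 - 4\right) = 4 \left(-8\right) = -32$)
$A{\left(L \right)} = 9 - L$
$K = 12$ ($K = \left(-32\right) 0 \cdot 9 + 12 = 0 \cdot 9 + 12 = 0 + 12 = 12$)
$B = 12$
$\frac{1}{\left(B A{\left(18 \right)} + 80\right) + O{\left(205 \right)}} = \frac{1}{\left(12 \left(9 - 18\right) + 80\right) + 205} = \frac{1}{\left(12 \left(-9\right) + 80\right) + 205} = \frac{1}{\left(-108 + 80\right) + 205} = \frac{1}{-28 + 205} = \frac{1}{177}$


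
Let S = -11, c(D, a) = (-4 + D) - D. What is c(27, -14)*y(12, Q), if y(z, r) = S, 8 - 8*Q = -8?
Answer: 44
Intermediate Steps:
c(D, a) = -4
Q = 2 (Q = 1 - ⅛*(-8) = 1 + 1 = 2)
y(z, r) = -11
c(27, -14)*y(12, Q) = -4*(-11) = 44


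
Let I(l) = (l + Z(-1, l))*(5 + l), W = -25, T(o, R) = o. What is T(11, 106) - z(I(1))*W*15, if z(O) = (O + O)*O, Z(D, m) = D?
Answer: 11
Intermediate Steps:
I(l) = (-1 + l)*(5 + l) (I(l) = (l - 1)*(5 + l) = (-1 + l)*(5 + l))
z(O) = 2*O² (z(O) = (2*O)*O = 2*O²)
T(11, 106) - z(I(1))*W*15 = 11 - (2*(-5 + 1² + 4*1)²)*(-25)*15 = 11 - (2*(-5 + 1 + 4)²)*(-25)*15 = 11 - (2*0²)*(-25)*15 = 11 - (2*0)*(-25)*15 = 11 - 0*(-25)*15 = 11 - 0*15 = 11 - 1*0 = 11 + 0 = 11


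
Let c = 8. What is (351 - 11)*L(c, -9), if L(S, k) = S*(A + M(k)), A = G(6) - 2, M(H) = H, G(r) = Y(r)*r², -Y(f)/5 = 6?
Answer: -2967520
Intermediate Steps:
Y(f) = -30 (Y(f) = -5*6 = -30)
G(r) = -30*r²
A = -1082 (A = -30*6² - 2 = -30*36 - 2 = -1080 - 2 = -1082)
L(S, k) = S*(-1082 + k)
(351 - 11)*L(c, -9) = (351 - 11)*(8*(-1082 - 9)) = 340*(8*(-1091)) = 340*(-8728) = -2967520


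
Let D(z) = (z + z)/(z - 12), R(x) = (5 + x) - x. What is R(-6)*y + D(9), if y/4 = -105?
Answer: -2106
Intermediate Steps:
R(x) = 5
D(z) = 2*z/(-12 + z) (D(z) = (2*z)/(-12 + z) = 2*z/(-12 + z))
y = -420 (y = 4*(-105) = -420)
R(-6)*y + D(9) = 5*(-420) + 2*9/(-12 + 9) = -2100 + 2*9/(-3) = -2100 + 2*9*(-⅓) = -2100 - 6 = -2106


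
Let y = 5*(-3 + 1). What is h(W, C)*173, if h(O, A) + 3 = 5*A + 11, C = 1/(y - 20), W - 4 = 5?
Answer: 8131/6 ≈ 1355.2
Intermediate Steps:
W = 9 (W = 4 + 5 = 9)
y = -10 (y = 5*(-2) = -10)
C = -1/30 (C = 1/(-10 - 20) = 1/(-30) = -1/30 ≈ -0.033333)
h(O, A) = 8 + 5*A (h(O, A) = -3 + (5*A + 11) = -3 + (11 + 5*A) = 8 + 5*A)
h(W, C)*173 = (8 + 5*(-1/30))*173 = (8 - ⅙)*173 = (47/6)*173 = 8131/6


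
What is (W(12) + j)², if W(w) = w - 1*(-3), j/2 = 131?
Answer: 76729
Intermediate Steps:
j = 262 (j = 2*131 = 262)
W(w) = 3 + w (W(w) = w + 3 = 3 + w)
(W(12) + j)² = ((3 + 12) + 262)² = (15 + 262)² = 277² = 76729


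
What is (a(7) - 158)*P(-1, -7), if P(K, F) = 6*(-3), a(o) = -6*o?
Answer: 3600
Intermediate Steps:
P(K, F) = -18
(a(7) - 158)*P(-1, -7) = (-6*7 - 158)*(-18) = (-42 - 158)*(-18) = -200*(-18) = 3600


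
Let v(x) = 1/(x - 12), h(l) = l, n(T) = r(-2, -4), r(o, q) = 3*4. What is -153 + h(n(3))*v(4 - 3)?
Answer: -1695/11 ≈ -154.09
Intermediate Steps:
r(o, q) = 12
n(T) = 12
v(x) = 1/(-12 + x)
-153 + h(n(3))*v(4 - 3) = -153 + 12/(-12 + (4 - 3)) = -153 + 12/(-12 + 1) = -153 + 12/(-11) = -153 + 12*(-1/11) = -153 - 12/11 = -1695/11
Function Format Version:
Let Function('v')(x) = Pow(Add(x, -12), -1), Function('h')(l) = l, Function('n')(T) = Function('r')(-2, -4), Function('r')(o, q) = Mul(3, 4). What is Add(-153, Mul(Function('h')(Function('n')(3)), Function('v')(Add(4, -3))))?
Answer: Rational(-1695, 11) ≈ -154.09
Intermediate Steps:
Function('r')(o, q) = 12
Function('n')(T) = 12
Function('v')(x) = Pow(Add(-12, x), -1)
Add(-153, Mul(Function('h')(Function('n')(3)), Function('v')(Add(4, -3)))) = Add(-153, Mul(12, Pow(Add(-12, Add(4, -3)), -1))) = Add(-153, Mul(12, Pow(Add(-12, 1), -1))) = Add(-153, Mul(12, Pow(-11, -1))) = Add(-153, Mul(12, Rational(-1, 11))) = Add(-153, Rational(-12, 11)) = Rational(-1695, 11)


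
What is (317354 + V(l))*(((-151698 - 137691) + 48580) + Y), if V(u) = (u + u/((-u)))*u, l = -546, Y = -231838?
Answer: -291158114352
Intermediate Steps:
V(u) = u*(-1 + u) (V(u) = (u + u*(-1/u))*u = (u - 1)*u = (-1 + u)*u = u*(-1 + u))
(317354 + V(l))*(((-151698 - 137691) + 48580) + Y) = (317354 - 546*(-1 - 546))*(((-151698 - 137691) + 48580) - 231838) = (317354 - 546*(-547))*((-289389 + 48580) - 231838) = (317354 + 298662)*(-240809 - 231838) = 616016*(-472647) = -291158114352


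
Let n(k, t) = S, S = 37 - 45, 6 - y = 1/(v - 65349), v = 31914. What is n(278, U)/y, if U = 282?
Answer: -267480/200611 ≈ -1.3333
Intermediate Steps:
y = 200611/33435 (y = 6 - 1/(31914 - 65349) = 6 - 1/(-33435) = 6 - 1*(-1/33435) = 6 + 1/33435 = 200611/33435 ≈ 6.0000)
S = -8
n(k, t) = -8
n(278, U)/y = -8/200611/33435 = -8*33435/200611 = -267480/200611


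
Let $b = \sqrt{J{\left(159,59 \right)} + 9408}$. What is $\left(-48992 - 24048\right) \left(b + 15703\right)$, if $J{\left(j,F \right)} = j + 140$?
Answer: $-1146947120 - 73040 \sqrt{9707} \approx -1.1541 \cdot 10^{9}$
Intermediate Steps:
$J{\left(j,F \right)} = 140 + j$
$b = \sqrt{9707}$ ($b = \sqrt{\left(140 + 159\right) + 9408} = \sqrt{299 + 9408} = \sqrt{9707} \approx 98.524$)
$\left(-48992 - 24048\right) \left(b + 15703\right) = \left(-48992 - 24048\right) \left(\sqrt{9707} + 15703\right) = - 73040 \left(15703 + \sqrt{9707}\right) = -1146947120 - 73040 \sqrt{9707}$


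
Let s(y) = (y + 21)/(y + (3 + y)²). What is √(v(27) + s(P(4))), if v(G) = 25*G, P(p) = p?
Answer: 10*√18974/53 ≈ 25.990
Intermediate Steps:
s(y) = (21 + y)/(y + (3 + y)²)
√(v(27) + s(P(4))) = √(25*27 + (21 + 4)/(4 + (3 + 4)²)) = √(675 + 25/(4 + 7²)) = √(675 + 25/(4 + 49)) = √(675 + 25/53) = √(35800/53) = 10*√18974/53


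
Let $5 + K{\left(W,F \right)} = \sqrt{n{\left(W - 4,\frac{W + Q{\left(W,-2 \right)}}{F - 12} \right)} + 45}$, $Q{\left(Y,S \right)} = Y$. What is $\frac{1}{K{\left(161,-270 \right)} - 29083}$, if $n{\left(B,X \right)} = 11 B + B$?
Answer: $- \frac{9696}{282036605} - \frac{\sqrt{1929}}{846109815} \approx -3.443 \cdot 10^{-5}$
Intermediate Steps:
$n{\left(B,X \right)} = 12 B$
$K{\left(W,F \right)} = -5 + \sqrt{-3 + 12 W}$ ($K{\left(W,F \right)} = -5 + \sqrt{12 \left(W - 4\right) + 45} = -5 + \sqrt{12 \left(-4 + W\right) + 45} = -5 + \sqrt{\left(-48 + 12 W\right) + 45} = -5 + \sqrt{-3 + 12 W}$)
$\frac{1}{K{\left(161,-270 \right)} - 29083} = \frac{1}{\left(-5 + \sqrt{-3 + 12 \cdot 161}\right) - 29083} = \frac{1}{\left(-5 + \sqrt{-3 + 1932}\right) - 29083} = \frac{1}{\left(-5 + \sqrt{1929}\right) - 29083} = \frac{1}{-29088 + \sqrt{1929}}$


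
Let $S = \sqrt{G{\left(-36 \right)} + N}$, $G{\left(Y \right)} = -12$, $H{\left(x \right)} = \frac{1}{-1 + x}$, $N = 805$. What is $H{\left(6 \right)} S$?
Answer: $\frac{\sqrt{793}}{5} \approx 5.632$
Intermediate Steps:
$S = \sqrt{793}$ ($S = \sqrt{-12 + 805} = \sqrt{793} \approx 28.16$)
$H{\left(6 \right)} S = \frac{\sqrt{793}}{-1 + 6} = \frac{\sqrt{793}}{5}$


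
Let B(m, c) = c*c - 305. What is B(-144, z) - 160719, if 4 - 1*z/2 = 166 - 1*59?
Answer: -118588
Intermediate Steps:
z = -206 (z = 8 - 2*(166 - 1*59) = 8 - 2*(166 - 59) = 8 - 2*107 = 8 - 214 = -206)
B(m, c) = -305 + c**2 (B(m, c) = c**2 - 305 = -305 + c**2)
B(-144, z) - 160719 = (-305 + (-206)**2) - 160719 = (-305 + 42436) - 160719 = 42131 - 160719 = -118588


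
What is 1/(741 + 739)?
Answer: 1/1480 ≈ 0.00067568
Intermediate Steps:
1/(741 + 739) = 1/1480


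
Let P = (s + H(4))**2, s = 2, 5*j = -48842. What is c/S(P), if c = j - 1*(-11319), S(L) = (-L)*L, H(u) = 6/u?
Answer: -124048/12005 ≈ -10.333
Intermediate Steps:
j = -48842/5 (j = (1/5)*(-48842) = -48842/5 ≈ -9768.4)
P = 49/4 (P = (2 + 6/4)**2 = (2 + 6*(1/4))**2 = (2 + 3/2)**2 = (7/2)**2 = 49/4 ≈ 12.250)
S(L) = -L**2
c = 7753/5 (c = -48842/5 - 1*(-11319) = -48842/5 + 11319 = 7753/5 ≈ 1550.6)
c/S(P) = 7753/(5*((-(49/4)**2))) = 7753/(5*((-1*2401/16))) = 7753/(5*(-2401/16)) = (7753/5)*(-16/2401) = -124048/12005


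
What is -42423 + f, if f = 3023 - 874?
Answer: -40274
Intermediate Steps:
f = 2149
-42423 + f = -42423 + 2149 = -40274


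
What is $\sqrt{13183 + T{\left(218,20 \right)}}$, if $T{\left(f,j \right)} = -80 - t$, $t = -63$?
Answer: $\sqrt{13166} \approx 114.74$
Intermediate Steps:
$T{\left(f,j \right)} = -17$ ($T{\left(f,j \right)} = -80 - -63 = -80 + 63 = -17$)
$\sqrt{13183 + T{\left(218,20 \right)}} = \sqrt{13183 - 17} = \sqrt{13166}$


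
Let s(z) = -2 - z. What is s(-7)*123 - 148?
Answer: 467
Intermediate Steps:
s(-7)*123 - 148 = (-2 - 1*(-7))*123 - 148 = (-2 + 7)*123 - 148 = 5*123 - 148 = 615 - 148 = 467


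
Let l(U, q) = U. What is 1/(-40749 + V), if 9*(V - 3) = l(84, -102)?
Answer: -3/122210 ≈ -2.4548e-5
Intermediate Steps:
V = 37/3 (V = 3 + (⅑)*84 = 3 + 28/3 = 37/3 ≈ 12.333)
1/(-40749 + V) = 1/(-40749 + 37/3) = 1/(-122210/3) = -3/122210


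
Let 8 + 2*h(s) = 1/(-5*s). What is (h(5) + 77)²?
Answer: 13315201/2500 ≈ 5326.1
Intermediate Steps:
h(s) = -4 - 1/(10*s) (h(s) = -4 + 1/(2*((-5*s))) = -4 + (-1/(5*s))/2 = -4 - 1/(10*s))
(h(5) + 77)² = ((-4 - ⅒/5) + 77)² = ((-4 - ⅒*⅕) + 77)² = ((-4 - 1/50) + 77)² = (-201/50 + 77)² = (3649/50)² = 13315201/2500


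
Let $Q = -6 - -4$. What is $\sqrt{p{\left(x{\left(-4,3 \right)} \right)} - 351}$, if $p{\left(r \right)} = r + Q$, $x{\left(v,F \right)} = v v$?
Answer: $i \sqrt{337} \approx 18.358 i$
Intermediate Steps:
$Q = -2$ ($Q = -6 + 4 = -2$)
$x{\left(v,F \right)} = v^{2}$
$p{\left(r \right)} = -2 + r$ ($p{\left(r \right)} = r - 2 = -2 + r$)
$\sqrt{p{\left(x{\left(-4,3 \right)} \right)} - 351} = \sqrt{\left(-2 + \left(-4\right)^{2}\right) - 351} = \sqrt{\left(-2 + 16\right) - 351} = \sqrt{14 - 351} = \sqrt{-337} = i \sqrt{337}$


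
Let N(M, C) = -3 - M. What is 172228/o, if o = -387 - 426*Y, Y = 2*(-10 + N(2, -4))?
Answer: 172228/12393 ≈ 13.897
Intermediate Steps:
Y = -30 (Y = 2*(-10 + (-3 - 1*2)) = 2*(-10 + (-3 - 2)) = 2*(-10 - 5) = 2*(-15) = -30)
o = 12393 (o = -387 - 426*(-30) = -387 + 12780 = 12393)
172228/o = 172228/12393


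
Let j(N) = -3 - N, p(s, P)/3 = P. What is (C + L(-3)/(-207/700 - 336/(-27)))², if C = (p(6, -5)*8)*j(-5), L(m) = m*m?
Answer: 335335936352400/5857912369 ≈ 57245.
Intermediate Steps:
p(s, P) = 3*P
L(m) = m²
C = -240 (C = ((3*(-5))*8)*(-3 - 1*(-5)) = (-15*8)*(-3 + 5) = -120*2 = -240)
(C + L(-3)/(-207/700 - 336/(-27)))² = (-240 + (-3)²/(-207/700 - 336/(-27)))² = (-240 + 9/(-207*1/700 - 336*(-1/27)))² = (-240 + 9/(-207/700 + 112/9))² = (-240 + 9/(76537/6300))² = (-240 + 9*(6300/76537))² = (-240 + 56700/76537)² = (-18312180/76537)² = 335335936352400/5857912369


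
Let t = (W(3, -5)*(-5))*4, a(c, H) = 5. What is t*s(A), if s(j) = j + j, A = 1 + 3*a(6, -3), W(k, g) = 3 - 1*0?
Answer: -1920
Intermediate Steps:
W(k, g) = 3 (W(k, g) = 3 + 0 = 3)
A = 16 (A = 1 + 3*5 = 1 + 15 = 16)
t = -60 (t = (3*(-5))*4 = -15*4 = -60)
s(j) = 2*j
t*s(A) = -120*16 = -60*32 = -1920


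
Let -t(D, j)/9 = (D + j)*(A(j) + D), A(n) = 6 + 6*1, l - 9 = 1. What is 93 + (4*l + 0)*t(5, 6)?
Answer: -67227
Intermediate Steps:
l = 10 (l = 9 + 1 = 10)
A(n) = 12 (A(n) = 6 + 6 = 12)
t(D, j) = -9*(12 + D)*(D + j) (t(D, j) = -9*(D + j)*(12 + D) = -9*(12 + D)*(D + j))
93 + (4*l + 0)*t(5, 6) = 93 + (4*10 + 0)*(-108*5 - 108*6 - 9*5² - 9*5*6) = 93 + (40 + 0)*(-540 - 648 - 9*25 - 270) = 93 + 40*(-540 - 648 - 225 - 270) = 93 + 40*(-1683) = 93 - 67320 = -67227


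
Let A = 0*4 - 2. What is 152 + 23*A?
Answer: 106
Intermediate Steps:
A = -2 (A = 0 - 2 = -2)
152 + 23*A = 152 + 23*(-2) = 152 - 46 = 106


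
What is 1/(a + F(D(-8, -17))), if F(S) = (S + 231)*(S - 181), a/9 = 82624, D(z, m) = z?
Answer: 1/701469 ≈ 1.4256e-6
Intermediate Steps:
a = 743616 (a = 9*82624 = 743616)
F(S) = (-181 + S)*(231 + S) (F(S) = (231 + S)*(-181 + S) = (-181 + S)*(231 + S))
1/(a + F(D(-8, -17))) = 1/(743616 + (-41811 + (-8)² + 50*(-8))) = 1/(743616 + (-41811 + 64 - 400)) = 1/(743616 - 42147) = 1/701469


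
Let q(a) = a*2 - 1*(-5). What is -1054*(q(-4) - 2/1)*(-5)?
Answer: -26350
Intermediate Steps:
q(a) = 5 + 2*a (q(a) = 2*a + 5 = 5 + 2*a)
-1054*(q(-4) - 2/1)*(-5) = -1054*((5 + 2*(-4)) - 2/1)*(-5) = -1054*((5 - 8) - 2*1)*(-5) = -1054*(-3 - 2)*(-5) = -(-5270)*(-5) = -1054*25 = -26350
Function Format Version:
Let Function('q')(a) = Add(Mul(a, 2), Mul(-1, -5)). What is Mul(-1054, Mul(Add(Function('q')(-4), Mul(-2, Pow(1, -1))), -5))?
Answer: -26350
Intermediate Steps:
Function('q')(a) = Add(5, Mul(2, a)) (Function('q')(a) = Add(Mul(2, a), 5) = Add(5, Mul(2, a)))
Mul(-1054, Mul(Add(Function('q')(-4), Mul(-2, Pow(1, -1))), -5)) = Mul(-1054, Mul(Add(Add(5, Mul(2, -4)), Mul(-2, Pow(1, -1))), -5)) = Mul(-1054, Mul(Add(Add(5, -8), Mul(-2, 1)), -5)) = Mul(-1054, Mul(Add(-3, -2), -5)) = Mul(-1054, Mul(-5, -5)) = Mul(-1054, 25) = -26350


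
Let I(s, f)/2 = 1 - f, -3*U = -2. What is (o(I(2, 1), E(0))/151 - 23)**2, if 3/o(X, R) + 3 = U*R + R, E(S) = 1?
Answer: 193237801/364816 ≈ 529.69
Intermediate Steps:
U = 2/3 (U = -1/3*(-2) = 2/3 ≈ 0.66667)
I(s, f) = 2 - 2*f (I(s, f) = 2*(1 - f) = 2 - 2*f)
o(X, R) = 3/(-3 + 5*R/3) (o(X, R) = 3/(-3 + (2*R/3 + R)) = 3/(-3 + 5*R/3))
(o(I(2, 1), E(0))/151 - 23)**2 = ((9/(-9 + 5*1))/151 - 23)**2 = ((9/(-9 + 5))*(1/151) - 23)**2 = ((9/(-4))*(1/151) - 23)**2 = ((9*(-1/4))*(1/151) - 23)**2 = (-9/4*1/151 - 23)**2 = (-9/604 - 23)**2 = (-13901/604)**2 = 193237801/364816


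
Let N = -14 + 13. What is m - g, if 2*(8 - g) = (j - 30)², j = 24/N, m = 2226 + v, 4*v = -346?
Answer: 7179/2 ≈ 3589.5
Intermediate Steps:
N = -1
v = -173/2 (v = (¼)*(-346) = -173/2 ≈ -86.500)
m = 4279/2 (m = 2226 - 173/2 = 4279/2 ≈ 2139.5)
j = -24 (j = 24/(-1) = 24*(-1) = -24)
g = -1450 (g = 8 - (-24 - 30)²/2 = 8 - ½*(-54)² = 8 - ½*2916 = 8 - 1458 = -1450)
m - g = 4279/2 - 1*(-1450) = 4279/2 + 1450 = 7179/2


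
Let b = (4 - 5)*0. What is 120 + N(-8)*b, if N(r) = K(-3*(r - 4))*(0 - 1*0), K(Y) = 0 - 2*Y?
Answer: 120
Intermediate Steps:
b = 0 (b = -1*0 = 0)
K(Y) = -2*Y
N(r) = 0 (N(r) = (-(-6)*(r - 4))*(0 - 1*0) = (-(-6)*(-4 + r))*(0 + 0) = -2*(12 - 3*r)*0 = (-24 + 6*r)*0 = 0)
120 + N(-8)*b = 120 + 0*0 = 120 + 0 = 120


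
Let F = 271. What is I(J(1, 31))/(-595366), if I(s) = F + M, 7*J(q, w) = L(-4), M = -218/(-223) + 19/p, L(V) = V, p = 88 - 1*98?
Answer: -602273/1327666180 ≈ -0.00045363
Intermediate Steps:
p = -10 (p = 88 - 98 = -10)
M = -2057/2230 (M = -218/(-223) + 19/(-10) = -218*(-1/223) + 19*(-⅒) = 218/223 - 19/10 = -2057/2230 ≈ -0.92242)
J(q, w) = -4/7 (J(q, w) = (⅐)*(-4) = -4/7)
I(s) = 602273/2230 (I(s) = 271 - 2057/2230 = 602273/2230)
I(J(1, 31))/(-595366) = (602273/2230)/(-595366) = (602273/2230)*(-1/595366) = -602273/1327666180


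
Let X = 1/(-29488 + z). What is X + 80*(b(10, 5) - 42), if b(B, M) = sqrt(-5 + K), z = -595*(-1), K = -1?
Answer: -97080481/28893 + 80*I*sqrt(6) ≈ -3360.0 + 195.96*I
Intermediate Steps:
z = 595
b(B, M) = I*sqrt(6) (b(B, M) = sqrt(-5 - 1) = sqrt(-6) = I*sqrt(6))
X = -1/28893 (X = 1/(-29488 + 595) = 1/(-28893) = -1/28893 ≈ -3.4610e-5)
X + 80*(b(10, 5) - 42) = -1/28893 + 80*(I*sqrt(6) - 42) = -1/28893 + 80*(-42 + I*sqrt(6)) = -1/28893 + (-3360 + 80*I*sqrt(6)) = -97080481/28893 + 80*I*sqrt(6)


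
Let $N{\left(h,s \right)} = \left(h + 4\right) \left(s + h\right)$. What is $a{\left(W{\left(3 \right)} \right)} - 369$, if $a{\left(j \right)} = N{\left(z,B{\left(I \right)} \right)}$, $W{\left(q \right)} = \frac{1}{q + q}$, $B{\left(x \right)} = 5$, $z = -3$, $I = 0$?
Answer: $-367$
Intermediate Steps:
$W{\left(q \right)} = \frac{1}{2 q}$
$N{\left(h,s \right)} = \left(4 + h\right) \left(h + s\right)$
$a{\left(j \right)} = 2$ ($a{\left(j \right)} = \left(-3\right)^{2} + 4 \left(-3\right) + 4 \cdot 5 - 15 = 9 - 12 + 20 - 15 = 2$)
$a{\left(W{\left(3 \right)} \right)} - 369 = 2 - 369 = -367$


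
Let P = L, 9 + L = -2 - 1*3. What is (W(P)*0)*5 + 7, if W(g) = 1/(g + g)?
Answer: 7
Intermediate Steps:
L = -14 (L = -9 + (-2 - 1*3) = -9 + (-2 - 3) = -9 - 5 = -14)
P = -14
W(g) = 1/(2*g)
(W(P)*0)*5 + 7 = (((1/2)/(-14))*0)*5 + 7 = (((1/2)*(-1/14))*0)*5 + 7 = -1/28*0*5 + 7 = 0*5 + 7 = 0 + 7 = 7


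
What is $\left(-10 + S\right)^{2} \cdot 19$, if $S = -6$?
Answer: $4864$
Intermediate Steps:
$\left(-10 + S\right)^{2} \cdot 19 = \left(-10 - 6\right)^{2} \cdot 19 = \left(-16\right)^{2} \cdot 19 = 256 \cdot 19 = 4864$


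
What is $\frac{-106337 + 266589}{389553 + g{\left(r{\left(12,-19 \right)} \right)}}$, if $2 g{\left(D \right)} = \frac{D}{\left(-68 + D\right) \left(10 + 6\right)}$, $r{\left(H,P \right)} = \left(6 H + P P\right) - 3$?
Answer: $\frac{928179584}{2256291191} \approx 0.41137$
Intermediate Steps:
$r{\left(H,P \right)} = -3 + P^{2} + 6 H$ ($r{\left(H,P \right)} = \left(6 H + P^{2}\right) - 3 = \left(P^{2} + 6 H\right) - 3 = -3 + P^{2} + 6 H$)
$g{\left(D \right)} = \frac{D}{2 \left(-1088 + 16 D\right)}$ ($g{\left(D \right)} = \frac{D \frac{1}{\left(-68 + D\right) \left(10 + 6\right)}}{2} = \frac{D \frac{1}{\left(-68 + D\right) 16}}{2} = \frac{D \frac{1}{-1088 + 16 D}}{2} = \frac{D}{2 \left(-1088 + 16 D\right)}$)
$\frac{-106337 + 266589}{389553 + g{\left(r{\left(12,-19 \right)} \right)}} = \frac{-106337 + 266589}{389553 + \frac{-3 + \left(-19\right)^{2} + 6 \cdot 12}{32 \left(-68 + \left(-3 + \left(-19\right)^{2} + 6 \cdot 12\right)\right)}} = \frac{160252}{389553 + \frac{-3 + 361 + 72}{32 \left(-68 + \left(-3 + 361 + 72\right)\right)}} = \frac{160252}{389553 + \frac{1}{32} \cdot 430 \frac{1}{-68 + 430}} = \frac{160252}{389553 + \frac{1}{32} \cdot 430 \cdot \frac{1}{362}} = \frac{160252}{389553 + \frac{215}{5792}} = \frac{160252}{\frac{2256291191}{5792}} = 160252 \cdot \frac{5792}{2256291191} = \frac{928179584}{2256291191}$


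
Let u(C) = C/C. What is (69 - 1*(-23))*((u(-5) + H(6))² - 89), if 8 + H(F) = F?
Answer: -8096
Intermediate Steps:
H(F) = -8 + F
u(C) = 1
(69 - 1*(-23))*((u(-5) + H(6))² - 89) = (69 - 1*(-23))*((1 + (-8 + 6))² - 89) = (69 + 23)*((1 - 2)² - 89) = 92*((-1)² - 89) = 92*(1 - 89) = 92*(-88) = -8096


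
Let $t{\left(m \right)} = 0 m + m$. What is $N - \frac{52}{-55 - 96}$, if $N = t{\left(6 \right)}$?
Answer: $\frac{958}{151} \approx 6.3444$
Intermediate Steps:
$t{\left(m \right)} = m$ ($t{\left(m \right)} = 0 + m = m$)
$N = 6$
$N - \frac{52}{-55 - 96} = 6 - \frac{52}{-55 - 96} = 6 - \frac{52}{-151} = 6 - - \frac{52}{151} = 6 + \frac{52}{151} = \frac{958}{151}$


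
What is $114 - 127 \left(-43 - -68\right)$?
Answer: $-3061$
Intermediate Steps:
$114 - 127 \left(-43 - -68\right) = 114 - 127 \left(-43 + 68\right) = 114 - 3175 = -3061$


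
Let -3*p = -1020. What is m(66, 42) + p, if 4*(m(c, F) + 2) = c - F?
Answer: 344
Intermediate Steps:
p = 340 (p = -1/3*(-1020) = 340)
m(c, F) = -2 - F/4 + c/4 (m(c, F) = -2 + (c - F)/4 = -2 + (-F/4 + c/4) = -2 - F/4 + c/4)
m(66, 42) + p = (-2 - 1/4*42 + (1/4)*66) + 340 = (-2 - 21/2 + 33/2) + 340 = 4 + 340 = 344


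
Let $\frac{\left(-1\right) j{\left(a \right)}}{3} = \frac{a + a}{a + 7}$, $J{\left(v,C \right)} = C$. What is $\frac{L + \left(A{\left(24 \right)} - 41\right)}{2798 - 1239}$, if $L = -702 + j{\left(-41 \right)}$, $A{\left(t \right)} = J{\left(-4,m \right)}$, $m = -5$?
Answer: $- \frac{12839}{26503} \approx -0.48444$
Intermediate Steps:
$A{\left(t \right)} = -5$
$j{\left(a \right)} = - \frac{6 a}{7 + a}$ ($j{\left(a \right)} = - 3 \frac{a + a}{a + 7} = - 3 \frac{2 a}{7 + a} = - \frac{6 a}{7 + a}$)
$L = - \frac{12057}{17}$ ($L = -702 - - \frac{246}{7 - 41} = -702 - - \frac{246}{-34} = -702 - \left(-246\right) \left(- \frac{1}{34}\right) = -702 - \frac{123}{17} = - \frac{12057}{17} \approx -709.24$)
$\frac{L + \left(A{\left(24 \right)} - 41\right)}{2798 - 1239} = \frac{- \frac{12057}{17} - 46}{2798 - 1239} = \frac{- \frac{12057}{17} - 46}{1559} = \left(- \frac{12057}{17} - 46\right) \frac{1}{1559} = \left(- \frac{12839}{17}\right) \frac{1}{1559} = - \frac{12839}{26503}$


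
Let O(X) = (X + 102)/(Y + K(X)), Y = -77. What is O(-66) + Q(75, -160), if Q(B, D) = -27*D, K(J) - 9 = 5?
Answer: 30236/7 ≈ 4319.4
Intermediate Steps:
K(J) = 14 (K(J) = 9 + 5 = 14)
O(X) = -34/21 - X/63 (O(X) = (X + 102)/(-77 + 14) = (102 + X)/(-63) = (102 + X)*(-1/63) = -34/21 - X/63)
O(-66) + Q(75, -160) = (-34/21 - 1/63*(-66)) - 27*(-160) = (-34/21 + 22/21) + 4320 = -4/7 + 4320 = 30236/7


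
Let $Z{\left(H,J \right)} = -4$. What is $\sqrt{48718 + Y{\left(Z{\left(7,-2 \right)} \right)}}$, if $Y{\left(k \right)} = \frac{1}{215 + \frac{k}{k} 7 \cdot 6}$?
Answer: $\frac{\sqrt{3217775439}}{257} \approx 220.72$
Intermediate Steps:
$Y{\left(k \right)} = \frac{1}{257}$ ($Y{\left(k \right)} = \frac{1}{215 + 1 \cdot 7 \cdot 6} = \frac{1}{215 + 7 \cdot 6} = \frac{1}{215 + 42} = \frac{1}{257}$)
$\sqrt{48718 + Y{\left(Z{\left(7,-2 \right)} \right)}} = \sqrt{48718 + \frac{1}{257}} = \sqrt{\frac{12520527}{257}} = \frac{\sqrt{3217775439}}{257}$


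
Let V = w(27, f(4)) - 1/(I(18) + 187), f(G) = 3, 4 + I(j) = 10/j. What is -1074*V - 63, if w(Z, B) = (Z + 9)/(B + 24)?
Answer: -1230037/826 ≈ -1489.1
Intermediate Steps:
I(j) = -4 + 10/j
w(Z, B) = (9 + Z)/(24 + B)
V = 6581/4956 (V = (9 + 27)/(24 + 3) - 1/((-4 + 10/18) + 187) = 36/27 - 1/((-4 + 10*(1/18)) + 187) = (1/27)*36 - 1/((-4 + 5/9) + 187) = 4/3 - 1/(-31/9 + 187) = 4/3 - 1/1652/9 = 4/3 - 1*9/1652 = 4/3 - 9/1652 = 6581/4956 ≈ 1.3279)
-1074*V - 63 = -1074*6581/4956 - 63 = -1177999/826 - 63 = -1230037/826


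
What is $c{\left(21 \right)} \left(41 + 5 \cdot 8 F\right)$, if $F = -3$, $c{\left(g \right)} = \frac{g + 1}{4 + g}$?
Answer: $- \frac{1738}{25} \approx -69.52$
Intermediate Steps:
$c{\left(g \right)} = \frac{1 + g}{4 + g}$
$c{\left(21 \right)} \left(41 + 5 \cdot 8 F\right) = \frac{1 + 21}{4 + 21} \left(41 + 5 \cdot 8 \left(-3\right)\right) = \frac{1}{25} \cdot 22 \left(41 + 40 \left(-3\right)\right) = \frac{1}{25} \cdot 22 \left(41 - 120\right) = \frac{22}{25} \left(-79\right) = - \frac{1738}{25}$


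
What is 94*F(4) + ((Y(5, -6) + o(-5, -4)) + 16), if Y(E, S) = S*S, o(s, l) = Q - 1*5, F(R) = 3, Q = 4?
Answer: 333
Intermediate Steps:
o(s, l) = -1 (o(s, l) = 4 - 1*5 = 4 - 5 = -1)
Y(E, S) = S**2
94*F(4) + ((Y(5, -6) + o(-5, -4)) + 16) = 94*3 + (((-6)**2 - 1) + 16) = 282 + ((36 - 1) + 16) = 282 + (35 + 16) = 282 + 51 = 333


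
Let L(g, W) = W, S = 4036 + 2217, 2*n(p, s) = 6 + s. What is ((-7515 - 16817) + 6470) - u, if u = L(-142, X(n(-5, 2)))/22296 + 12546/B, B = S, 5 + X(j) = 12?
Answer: -2490544222843/139416888 ≈ -17864.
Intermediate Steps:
n(p, s) = 3 + s/2 (n(p, s) = (6 + s)/2 = 3 + s/2)
S = 6253
X(j) = 7 (X(j) = -5 + 12 = 7)
B = 6253
u = 279769387/139416888 (u = 7/22296 + 12546/6253 = 279769387/139416888 ≈ 2.0067)
((-7515 - 16817) + 6470) - u = ((-7515 - 16817) + 6470) - 1*279769387/139416888 = (-24332 + 6470) - 279769387/139416888 = -17862 - 279769387/139416888 = -2490544222843/139416888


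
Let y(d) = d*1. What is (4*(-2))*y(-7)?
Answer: 56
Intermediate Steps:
y(d) = d
(4*(-2))*y(-7) = (4*(-2))*(-7) = -8*(-7) = 56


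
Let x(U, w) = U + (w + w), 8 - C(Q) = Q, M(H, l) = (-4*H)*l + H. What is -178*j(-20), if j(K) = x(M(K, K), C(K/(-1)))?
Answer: 292632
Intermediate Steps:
M(H, l) = H - 4*H*l (M(H, l) = -4*H*l + H = H - 4*H*l)
C(Q) = 8 - Q
x(U, w) = U + 2*w
j(K) = 16 + 2*K + K*(1 - 4*K) (j(K) = K*(1 - 4*K) + 2*(8 - K/(-1)) = K*(1 - 4*K) + 2*(8 - K*(-1)) = K*(1 - 4*K) + 2*(8 - (-1)*K) = K*(1 - 4*K) + 2*(8 + K) = K*(1 - 4*K) + (16 + 2*K) = 16 + 2*K + K*(1 - 4*K))
-178*j(-20) = -178*(16 - 4*(-20)**2 + 3*(-20)) = -178*(16 - 4*400 - 60) = -178*(16 - 1600 - 60) = -178*(-1644) = 292632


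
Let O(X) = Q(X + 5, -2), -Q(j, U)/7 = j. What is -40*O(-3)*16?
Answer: 8960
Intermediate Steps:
Q(j, U) = -7*j
O(X) = -35 - 7*X (O(X) = -7*(X + 5) = -7*(5 + X) = -35 - 7*X)
-40*O(-3)*16 = -40*(-35 - 7*(-3))*16 = -40*(-35 + 21)*16 = -40*(-14)*16 = 560*16 = 8960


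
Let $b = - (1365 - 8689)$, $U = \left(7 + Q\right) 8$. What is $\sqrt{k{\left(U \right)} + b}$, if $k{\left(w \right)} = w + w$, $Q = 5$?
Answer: $2 \sqrt{1879} \approx 86.695$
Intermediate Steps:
$U = 96$ ($U = \left(7 + 5\right) 8 = 12 \cdot 8 = 96$)
$k{\left(w \right)} = 2 w$
$b = 7324$ ($b = - (1365 + \left(-10245 + 1556\right)) = - (1365 - 8689) = \left(-1\right) \left(-7324\right) = 7324$)
$\sqrt{k{\left(U \right)} + b} = \sqrt{2 \cdot 96 + 7324} = \sqrt{192 + 7324} = \sqrt{7516} = 2 \sqrt{1879}$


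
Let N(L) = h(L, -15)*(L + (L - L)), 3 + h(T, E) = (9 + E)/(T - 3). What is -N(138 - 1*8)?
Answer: 50310/127 ≈ 396.14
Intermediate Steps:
h(T, E) = -3 + (9 + E)/(-3 + T) (h(T, E) = -3 + (9 + E)/(T - 3) = -3 + (9 + E)/(-3 + T))
N(L) = L*(3 - 3*L)/(-3 + L) (N(L) = ((18 - 15 - 3*L)/(-3 + L))*(L + (L - L)) = ((3 - 3*L)/(-3 + L))*(L + 0) = ((3 - 3*L)/(-3 + L))*L = L*(3 - 3*L)/(-3 + L))
-N(138 - 1*8) = -3*(138 - 1*8)*(1 - (138 - 1*8))/(-3 + (138 - 1*8)) = -3*(138 - 8)*(1 - (138 - 8))/(-3 + (138 - 8)) = -3*130*(1 - 1*130)/(-3 + 130) = -3*130*(1 - 130)/127 = -3*130*(-129)/127 = -1*(-50310/127) = 50310/127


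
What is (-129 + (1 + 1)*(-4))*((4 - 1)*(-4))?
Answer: 1644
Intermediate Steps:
(-129 + (1 + 1)*(-4))*((4 - 1)*(-4)) = (-129 + 2*(-4))*(3*(-4)) = (-129 - 8)*(-12) = -137*(-12) = 1644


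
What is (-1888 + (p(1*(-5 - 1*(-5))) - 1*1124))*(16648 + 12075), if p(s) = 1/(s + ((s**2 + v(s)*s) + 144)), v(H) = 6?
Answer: -12457940621/144 ≈ -8.6513e+7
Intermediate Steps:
p(s) = 1/(144 + s**2 + 7*s) (p(s) = 1/(s + ((s**2 + 6*s) + 144)) = 1/(s + (144 + s**2 + 6*s)) = 1/(144 + s**2 + 7*s))
(-1888 + (p(1*(-5 - 1*(-5))) - 1*1124))*(16648 + 12075) = (-1888 + (1/(144 + (1*(-5 - 1*(-5)))**2 + 7*(1*(-5 - 1*(-5)))) - 1*1124))*(16648 + 12075) = (-1888 + (1/(144 + (1*(-5 + 5))**2 + 7*(1*(-5 + 5))) - 1124))*28723 = (-1888 + (1/(144 + (1*0)**2 + 7*(1*0)) - 1124))*28723 = (-1888 + (1/(144 + 0**2 + 7*0) - 1124))*28723 = (-1888 + (1/(144 + 0 + 0) - 1124))*28723 = (-1888 + (1/144 - 1124))*28723 = (-1888 - 161855/144)*28723 = -433727/144*28723 = -12457940621/144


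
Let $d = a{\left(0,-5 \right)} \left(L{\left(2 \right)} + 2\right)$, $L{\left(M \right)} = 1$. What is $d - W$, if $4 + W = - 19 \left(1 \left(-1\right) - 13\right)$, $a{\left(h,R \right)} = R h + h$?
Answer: $-262$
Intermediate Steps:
$a{\left(h,R \right)} = h + R h$
$d = 0$ ($d = 0 \left(1 - 5\right) \left(1 + 2\right) = 0 \left(-4\right) 3 = 0 \cdot 3 = 0$)
$W = 262$ ($W = -4 - 19 \left(1 \left(-1\right) - 13\right) = -4 - 19 \left(-1 - 13\right) = -4 - -266 = -4 + 266 = 262$)
$d - W = 0 - 262 = -262$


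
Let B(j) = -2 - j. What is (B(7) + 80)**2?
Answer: 5041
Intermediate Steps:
(B(7) + 80)**2 = ((-2 - 1*7) + 80)**2 = ((-2 - 7) + 80)**2 = (-9 + 80)**2 = 71**2 = 5041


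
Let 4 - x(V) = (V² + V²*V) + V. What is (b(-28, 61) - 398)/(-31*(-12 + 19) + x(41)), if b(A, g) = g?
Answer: 337/70856 ≈ 0.0047561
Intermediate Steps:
x(V) = 4 - V - V² - V³ (x(V) = 4 - ((V² + V²*V) + V) = 4 - ((V² + V³) + V) = 4 - (V + V² + V³) = 4 + (-V - V² - V³) = 4 - V - V² - V³)
(b(-28, 61) - 398)/(-31*(-12 + 19) + x(41)) = (61 - 398)/(-31*(-12 + 19) + (4 - 1*41 - 1*41² - 1*41³)) = -337/(-31*7 + (4 - 41 - 1*1681 - 1*68921)) = -337/(-217 + (4 - 41 - 1681 - 68921)) = -337/(-217 - 70639) = -337/(-70856) = -337*(-1/70856) = 337/70856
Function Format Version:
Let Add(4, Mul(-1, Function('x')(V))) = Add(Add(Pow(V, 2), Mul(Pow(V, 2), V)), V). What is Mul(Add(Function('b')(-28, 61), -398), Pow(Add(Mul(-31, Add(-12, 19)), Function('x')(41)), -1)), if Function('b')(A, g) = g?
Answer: Rational(337, 70856) ≈ 0.0047561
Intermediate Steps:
Function('x')(V) = Add(4, Mul(-1, V), Mul(-1, Pow(V, 2)), Mul(-1, Pow(V, 3))) (Function('x')(V) = Add(4, Mul(-1, Add(Add(Pow(V, 2), Mul(Pow(V, 2), V)), V))) = Add(4, Mul(-1, Add(Add(Pow(V, 2), Pow(V, 3)), V))) = Add(4, Mul(-1, Add(V, Pow(V, 2), Pow(V, 3)))) = Add(4, Add(Mul(-1, V), Mul(-1, Pow(V, 2)), Mul(-1, Pow(V, 3)))) = Add(4, Mul(-1, V), Mul(-1, Pow(V, 2)), Mul(-1, Pow(V, 3))))
Mul(Add(Function('b')(-28, 61), -398), Pow(Add(Mul(-31, Add(-12, 19)), Function('x')(41)), -1)) = Mul(Add(61, -398), Pow(Add(Mul(-31, Add(-12, 19)), Add(4, Mul(-1, 41), Mul(-1, Pow(41, 2)), Mul(-1, Pow(41, 3)))), -1)) = Mul(-337, Pow(Add(Mul(-31, 7), Add(4, -41, Mul(-1, 1681), Mul(-1, 68921))), -1)) = Mul(-337, Pow(Add(-217, Add(4, -41, -1681, -68921)), -1)) = Mul(-337, Pow(Add(-217, -70639), -1)) = Mul(-337, Pow(-70856, -1)) = Mul(-337, Rational(-1, 70856)) = Rational(337, 70856)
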